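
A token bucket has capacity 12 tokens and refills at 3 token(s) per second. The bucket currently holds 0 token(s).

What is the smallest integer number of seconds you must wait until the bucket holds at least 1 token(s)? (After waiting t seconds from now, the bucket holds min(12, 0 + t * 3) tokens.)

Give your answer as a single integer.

Answer: 1

Derivation:
Need 0 + t * 3 >= 1, so t >= 1/3.
Smallest integer t = ceil(1/3) = 1.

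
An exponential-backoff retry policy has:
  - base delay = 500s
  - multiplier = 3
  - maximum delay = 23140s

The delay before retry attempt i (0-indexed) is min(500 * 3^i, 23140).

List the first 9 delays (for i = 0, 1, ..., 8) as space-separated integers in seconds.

Answer: 500 1500 4500 13500 23140 23140 23140 23140 23140

Derivation:
Computing each delay:
  i=0: min(500*3^0, 23140) = 500
  i=1: min(500*3^1, 23140) = 1500
  i=2: min(500*3^2, 23140) = 4500
  i=3: min(500*3^3, 23140) = 13500
  i=4: min(500*3^4, 23140) = 23140
  i=5: min(500*3^5, 23140) = 23140
  i=6: min(500*3^6, 23140) = 23140
  i=7: min(500*3^7, 23140) = 23140
  i=8: min(500*3^8, 23140) = 23140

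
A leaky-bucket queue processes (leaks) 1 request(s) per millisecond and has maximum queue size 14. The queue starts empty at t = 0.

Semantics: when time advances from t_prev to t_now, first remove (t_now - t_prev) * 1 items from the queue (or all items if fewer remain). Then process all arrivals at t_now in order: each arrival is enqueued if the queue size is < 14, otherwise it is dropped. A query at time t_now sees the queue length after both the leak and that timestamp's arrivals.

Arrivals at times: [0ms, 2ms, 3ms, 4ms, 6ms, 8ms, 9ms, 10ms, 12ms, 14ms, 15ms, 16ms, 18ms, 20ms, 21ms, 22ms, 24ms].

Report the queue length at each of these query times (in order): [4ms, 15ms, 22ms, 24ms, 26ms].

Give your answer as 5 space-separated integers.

Answer: 1 1 1 1 0

Derivation:
Queue lengths at query times:
  query t=4ms: backlog = 1
  query t=15ms: backlog = 1
  query t=22ms: backlog = 1
  query t=24ms: backlog = 1
  query t=26ms: backlog = 0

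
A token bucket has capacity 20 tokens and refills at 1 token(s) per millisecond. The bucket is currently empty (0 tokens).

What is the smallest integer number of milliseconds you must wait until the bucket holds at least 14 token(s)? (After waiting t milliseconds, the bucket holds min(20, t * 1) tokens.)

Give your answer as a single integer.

Answer: 14

Derivation:
Need t * 1 >= 14, so t >= 14/1.
Smallest integer t = ceil(14/1) = 14.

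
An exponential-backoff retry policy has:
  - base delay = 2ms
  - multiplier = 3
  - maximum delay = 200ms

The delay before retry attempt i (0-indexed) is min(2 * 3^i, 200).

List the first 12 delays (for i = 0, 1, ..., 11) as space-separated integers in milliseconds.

Answer: 2 6 18 54 162 200 200 200 200 200 200 200

Derivation:
Computing each delay:
  i=0: min(2*3^0, 200) = 2
  i=1: min(2*3^1, 200) = 6
  i=2: min(2*3^2, 200) = 18
  i=3: min(2*3^3, 200) = 54
  i=4: min(2*3^4, 200) = 162
  i=5: min(2*3^5, 200) = 200
  i=6: min(2*3^6, 200) = 200
  i=7: min(2*3^7, 200) = 200
  i=8: min(2*3^8, 200) = 200
  i=9: min(2*3^9, 200) = 200
  i=10: min(2*3^10, 200) = 200
  i=11: min(2*3^11, 200) = 200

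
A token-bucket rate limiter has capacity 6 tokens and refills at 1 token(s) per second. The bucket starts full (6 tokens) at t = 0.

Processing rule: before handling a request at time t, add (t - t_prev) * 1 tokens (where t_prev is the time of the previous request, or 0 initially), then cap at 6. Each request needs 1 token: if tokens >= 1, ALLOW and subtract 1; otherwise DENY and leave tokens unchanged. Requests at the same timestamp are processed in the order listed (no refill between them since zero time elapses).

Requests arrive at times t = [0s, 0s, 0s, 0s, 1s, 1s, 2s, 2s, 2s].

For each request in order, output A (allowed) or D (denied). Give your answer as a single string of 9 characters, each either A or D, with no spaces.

Simulating step by step:
  req#1 t=0s: ALLOW
  req#2 t=0s: ALLOW
  req#3 t=0s: ALLOW
  req#4 t=0s: ALLOW
  req#5 t=1s: ALLOW
  req#6 t=1s: ALLOW
  req#7 t=2s: ALLOW
  req#8 t=2s: ALLOW
  req#9 t=2s: DENY

Answer: AAAAAAAAD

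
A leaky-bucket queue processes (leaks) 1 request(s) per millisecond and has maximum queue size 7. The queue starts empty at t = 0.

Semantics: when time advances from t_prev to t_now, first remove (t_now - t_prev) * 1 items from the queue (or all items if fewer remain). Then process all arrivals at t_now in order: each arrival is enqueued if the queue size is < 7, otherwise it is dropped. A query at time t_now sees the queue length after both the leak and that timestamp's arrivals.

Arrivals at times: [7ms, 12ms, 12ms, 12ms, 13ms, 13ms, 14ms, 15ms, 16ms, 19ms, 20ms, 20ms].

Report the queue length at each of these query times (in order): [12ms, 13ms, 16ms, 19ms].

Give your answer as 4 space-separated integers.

Queue lengths at query times:
  query t=12ms: backlog = 3
  query t=13ms: backlog = 4
  query t=16ms: backlog = 4
  query t=19ms: backlog = 2

Answer: 3 4 4 2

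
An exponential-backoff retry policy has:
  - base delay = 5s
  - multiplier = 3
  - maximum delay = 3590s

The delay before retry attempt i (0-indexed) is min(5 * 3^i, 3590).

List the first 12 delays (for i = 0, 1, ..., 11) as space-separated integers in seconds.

Answer: 5 15 45 135 405 1215 3590 3590 3590 3590 3590 3590

Derivation:
Computing each delay:
  i=0: min(5*3^0, 3590) = 5
  i=1: min(5*3^1, 3590) = 15
  i=2: min(5*3^2, 3590) = 45
  i=3: min(5*3^3, 3590) = 135
  i=4: min(5*3^4, 3590) = 405
  i=5: min(5*3^5, 3590) = 1215
  i=6: min(5*3^6, 3590) = 3590
  i=7: min(5*3^7, 3590) = 3590
  i=8: min(5*3^8, 3590) = 3590
  i=9: min(5*3^9, 3590) = 3590
  i=10: min(5*3^10, 3590) = 3590
  i=11: min(5*3^11, 3590) = 3590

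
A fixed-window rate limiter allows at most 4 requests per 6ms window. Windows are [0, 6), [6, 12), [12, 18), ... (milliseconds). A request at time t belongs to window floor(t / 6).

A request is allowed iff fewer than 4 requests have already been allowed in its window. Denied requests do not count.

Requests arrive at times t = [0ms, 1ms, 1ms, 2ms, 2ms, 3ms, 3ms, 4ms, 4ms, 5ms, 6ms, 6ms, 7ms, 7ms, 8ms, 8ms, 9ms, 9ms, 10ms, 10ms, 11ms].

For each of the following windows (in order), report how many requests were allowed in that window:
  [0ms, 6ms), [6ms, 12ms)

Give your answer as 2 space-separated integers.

Answer: 4 4

Derivation:
Processing requests:
  req#1 t=0ms (window 0): ALLOW
  req#2 t=1ms (window 0): ALLOW
  req#3 t=1ms (window 0): ALLOW
  req#4 t=2ms (window 0): ALLOW
  req#5 t=2ms (window 0): DENY
  req#6 t=3ms (window 0): DENY
  req#7 t=3ms (window 0): DENY
  req#8 t=4ms (window 0): DENY
  req#9 t=4ms (window 0): DENY
  req#10 t=5ms (window 0): DENY
  req#11 t=6ms (window 1): ALLOW
  req#12 t=6ms (window 1): ALLOW
  req#13 t=7ms (window 1): ALLOW
  req#14 t=7ms (window 1): ALLOW
  req#15 t=8ms (window 1): DENY
  req#16 t=8ms (window 1): DENY
  req#17 t=9ms (window 1): DENY
  req#18 t=9ms (window 1): DENY
  req#19 t=10ms (window 1): DENY
  req#20 t=10ms (window 1): DENY
  req#21 t=11ms (window 1): DENY

Allowed counts by window: 4 4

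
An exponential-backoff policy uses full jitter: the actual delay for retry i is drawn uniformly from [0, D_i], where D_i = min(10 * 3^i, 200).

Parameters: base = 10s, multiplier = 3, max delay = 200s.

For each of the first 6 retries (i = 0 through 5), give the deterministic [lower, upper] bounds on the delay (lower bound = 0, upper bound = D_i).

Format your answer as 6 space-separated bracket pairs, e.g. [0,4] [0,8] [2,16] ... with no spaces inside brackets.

Computing bounds per retry:
  i=0: D_i=min(10*3^0,200)=10, bounds=[0,10]
  i=1: D_i=min(10*3^1,200)=30, bounds=[0,30]
  i=2: D_i=min(10*3^2,200)=90, bounds=[0,90]
  i=3: D_i=min(10*3^3,200)=200, bounds=[0,200]
  i=4: D_i=min(10*3^4,200)=200, bounds=[0,200]
  i=5: D_i=min(10*3^5,200)=200, bounds=[0,200]

Answer: [0,10] [0,30] [0,90] [0,200] [0,200] [0,200]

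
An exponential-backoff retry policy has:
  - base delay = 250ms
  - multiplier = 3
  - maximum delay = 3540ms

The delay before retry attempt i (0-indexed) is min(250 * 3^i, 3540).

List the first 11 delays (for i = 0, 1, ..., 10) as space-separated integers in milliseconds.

Answer: 250 750 2250 3540 3540 3540 3540 3540 3540 3540 3540

Derivation:
Computing each delay:
  i=0: min(250*3^0, 3540) = 250
  i=1: min(250*3^1, 3540) = 750
  i=2: min(250*3^2, 3540) = 2250
  i=3: min(250*3^3, 3540) = 3540
  i=4: min(250*3^4, 3540) = 3540
  i=5: min(250*3^5, 3540) = 3540
  i=6: min(250*3^6, 3540) = 3540
  i=7: min(250*3^7, 3540) = 3540
  i=8: min(250*3^8, 3540) = 3540
  i=9: min(250*3^9, 3540) = 3540
  i=10: min(250*3^10, 3540) = 3540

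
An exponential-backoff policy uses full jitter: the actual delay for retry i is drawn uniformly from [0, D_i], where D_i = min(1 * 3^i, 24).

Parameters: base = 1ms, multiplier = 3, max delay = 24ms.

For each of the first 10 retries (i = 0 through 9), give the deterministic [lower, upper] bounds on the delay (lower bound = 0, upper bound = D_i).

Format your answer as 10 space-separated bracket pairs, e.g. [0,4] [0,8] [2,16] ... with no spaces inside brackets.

Answer: [0,1] [0,3] [0,9] [0,24] [0,24] [0,24] [0,24] [0,24] [0,24] [0,24]

Derivation:
Computing bounds per retry:
  i=0: D_i=min(1*3^0,24)=1, bounds=[0,1]
  i=1: D_i=min(1*3^1,24)=3, bounds=[0,3]
  i=2: D_i=min(1*3^2,24)=9, bounds=[0,9]
  i=3: D_i=min(1*3^3,24)=24, bounds=[0,24]
  i=4: D_i=min(1*3^4,24)=24, bounds=[0,24]
  i=5: D_i=min(1*3^5,24)=24, bounds=[0,24]
  i=6: D_i=min(1*3^6,24)=24, bounds=[0,24]
  i=7: D_i=min(1*3^7,24)=24, bounds=[0,24]
  i=8: D_i=min(1*3^8,24)=24, bounds=[0,24]
  i=9: D_i=min(1*3^9,24)=24, bounds=[0,24]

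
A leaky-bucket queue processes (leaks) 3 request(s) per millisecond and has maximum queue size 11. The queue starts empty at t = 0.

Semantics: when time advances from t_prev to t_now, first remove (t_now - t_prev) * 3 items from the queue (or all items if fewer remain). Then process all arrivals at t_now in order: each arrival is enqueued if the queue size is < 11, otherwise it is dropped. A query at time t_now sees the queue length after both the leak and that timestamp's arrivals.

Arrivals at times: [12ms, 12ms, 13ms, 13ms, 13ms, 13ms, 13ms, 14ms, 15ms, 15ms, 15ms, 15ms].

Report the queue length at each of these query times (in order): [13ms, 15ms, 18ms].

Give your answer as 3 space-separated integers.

Answer: 5 4 0

Derivation:
Queue lengths at query times:
  query t=13ms: backlog = 5
  query t=15ms: backlog = 4
  query t=18ms: backlog = 0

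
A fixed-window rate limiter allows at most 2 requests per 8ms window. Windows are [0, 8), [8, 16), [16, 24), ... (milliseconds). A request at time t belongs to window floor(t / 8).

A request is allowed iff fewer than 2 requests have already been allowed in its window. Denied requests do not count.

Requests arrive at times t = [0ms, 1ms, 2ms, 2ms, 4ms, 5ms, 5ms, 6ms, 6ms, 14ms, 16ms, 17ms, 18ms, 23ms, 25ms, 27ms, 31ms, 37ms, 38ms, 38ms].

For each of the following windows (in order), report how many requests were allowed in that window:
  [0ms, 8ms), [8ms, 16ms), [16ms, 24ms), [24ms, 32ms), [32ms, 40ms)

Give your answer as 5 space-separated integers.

Answer: 2 1 2 2 2

Derivation:
Processing requests:
  req#1 t=0ms (window 0): ALLOW
  req#2 t=1ms (window 0): ALLOW
  req#3 t=2ms (window 0): DENY
  req#4 t=2ms (window 0): DENY
  req#5 t=4ms (window 0): DENY
  req#6 t=5ms (window 0): DENY
  req#7 t=5ms (window 0): DENY
  req#8 t=6ms (window 0): DENY
  req#9 t=6ms (window 0): DENY
  req#10 t=14ms (window 1): ALLOW
  req#11 t=16ms (window 2): ALLOW
  req#12 t=17ms (window 2): ALLOW
  req#13 t=18ms (window 2): DENY
  req#14 t=23ms (window 2): DENY
  req#15 t=25ms (window 3): ALLOW
  req#16 t=27ms (window 3): ALLOW
  req#17 t=31ms (window 3): DENY
  req#18 t=37ms (window 4): ALLOW
  req#19 t=38ms (window 4): ALLOW
  req#20 t=38ms (window 4): DENY

Allowed counts by window: 2 1 2 2 2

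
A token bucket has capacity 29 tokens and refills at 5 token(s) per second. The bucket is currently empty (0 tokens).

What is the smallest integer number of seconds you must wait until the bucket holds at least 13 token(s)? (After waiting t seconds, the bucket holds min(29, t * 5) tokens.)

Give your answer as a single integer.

Answer: 3

Derivation:
Need t * 5 >= 13, so t >= 13/5.
Smallest integer t = ceil(13/5) = 3.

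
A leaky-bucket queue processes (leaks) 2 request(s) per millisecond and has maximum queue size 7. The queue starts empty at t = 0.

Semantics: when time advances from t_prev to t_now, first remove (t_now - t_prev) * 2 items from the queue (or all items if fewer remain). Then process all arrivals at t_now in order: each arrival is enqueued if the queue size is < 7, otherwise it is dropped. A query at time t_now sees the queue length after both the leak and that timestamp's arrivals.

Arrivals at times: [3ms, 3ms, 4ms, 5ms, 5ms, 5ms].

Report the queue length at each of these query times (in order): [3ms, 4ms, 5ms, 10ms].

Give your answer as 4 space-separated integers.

Answer: 2 1 3 0

Derivation:
Queue lengths at query times:
  query t=3ms: backlog = 2
  query t=4ms: backlog = 1
  query t=5ms: backlog = 3
  query t=10ms: backlog = 0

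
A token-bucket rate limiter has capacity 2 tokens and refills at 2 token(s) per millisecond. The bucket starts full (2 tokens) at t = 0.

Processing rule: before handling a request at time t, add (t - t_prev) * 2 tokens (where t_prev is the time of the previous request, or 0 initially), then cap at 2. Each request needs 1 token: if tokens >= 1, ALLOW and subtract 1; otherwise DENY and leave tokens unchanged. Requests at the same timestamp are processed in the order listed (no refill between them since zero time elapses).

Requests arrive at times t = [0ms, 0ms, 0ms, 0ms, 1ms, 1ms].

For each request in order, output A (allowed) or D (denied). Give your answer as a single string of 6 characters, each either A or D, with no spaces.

Simulating step by step:
  req#1 t=0ms: ALLOW
  req#2 t=0ms: ALLOW
  req#3 t=0ms: DENY
  req#4 t=0ms: DENY
  req#5 t=1ms: ALLOW
  req#6 t=1ms: ALLOW

Answer: AADDAA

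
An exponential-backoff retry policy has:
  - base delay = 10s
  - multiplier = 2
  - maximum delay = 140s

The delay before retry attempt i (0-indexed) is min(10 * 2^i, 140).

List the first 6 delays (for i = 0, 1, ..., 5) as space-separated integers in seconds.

Answer: 10 20 40 80 140 140

Derivation:
Computing each delay:
  i=0: min(10*2^0, 140) = 10
  i=1: min(10*2^1, 140) = 20
  i=2: min(10*2^2, 140) = 40
  i=3: min(10*2^3, 140) = 80
  i=4: min(10*2^4, 140) = 140
  i=5: min(10*2^5, 140) = 140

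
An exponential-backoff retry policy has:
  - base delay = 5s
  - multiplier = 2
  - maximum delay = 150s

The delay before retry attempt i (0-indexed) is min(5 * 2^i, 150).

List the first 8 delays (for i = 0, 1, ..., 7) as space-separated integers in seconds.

Computing each delay:
  i=0: min(5*2^0, 150) = 5
  i=1: min(5*2^1, 150) = 10
  i=2: min(5*2^2, 150) = 20
  i=3: min(5*2^3, 150) = 40
  i=4: min(5*2^4, 150) = 80
  i=5: min(5*2^5, 150) = 150
  i=6: min(5*2^6, 150) = 150
  i=7: min(5*2^7, 150) = 150

Answer: 5 10 20 40 80 150 150 150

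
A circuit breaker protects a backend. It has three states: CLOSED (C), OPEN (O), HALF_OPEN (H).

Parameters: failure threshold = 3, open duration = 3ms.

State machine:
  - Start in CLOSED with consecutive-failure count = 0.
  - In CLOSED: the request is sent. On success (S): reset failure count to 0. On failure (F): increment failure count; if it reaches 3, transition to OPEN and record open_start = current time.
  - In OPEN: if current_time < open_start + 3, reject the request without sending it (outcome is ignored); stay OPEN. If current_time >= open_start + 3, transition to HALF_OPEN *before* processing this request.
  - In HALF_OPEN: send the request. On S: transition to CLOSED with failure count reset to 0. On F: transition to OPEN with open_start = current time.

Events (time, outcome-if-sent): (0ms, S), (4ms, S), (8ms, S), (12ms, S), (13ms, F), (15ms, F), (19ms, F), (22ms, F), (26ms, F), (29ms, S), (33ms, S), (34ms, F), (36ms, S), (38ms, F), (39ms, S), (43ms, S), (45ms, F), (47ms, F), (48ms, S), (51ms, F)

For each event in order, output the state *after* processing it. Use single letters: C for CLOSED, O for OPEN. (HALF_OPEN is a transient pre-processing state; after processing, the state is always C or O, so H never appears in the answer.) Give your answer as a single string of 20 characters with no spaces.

State after each event:
  event#1 t=0ms outcome=S: state=CLOSED
  event#2 t=4ms outcome=S: state=CLOSED
  event#3 t=8ms outcome=S: state=CLOSED
  event#4 t=12ms outcome=S: state=CLOSED
  event#5 t=13ms outcome=F: state=CLOSED
  event#6 t=15ms outcome=F: state=CLOSED
  event#7 t=19ms outcome=F: state=OPEN
  event#8 t=22ms outcome=F: state=OPEN
  event#9 t=26ms outcome=F: state=OPEN
  event#10 t=29ms outcome=S: state=CLOSED
  event#11 t=33ms outcome=S: state=CLOSED
  event#12 t=34ms outcome=F: state=CLOSED
  event#13 t=36ms outcome=S: state=CLOSED
  event#14 t=38ms outcome=F: state=CLOSED
  event#15 t=39ms outcome=S: state=CLOSED
  event#16 t=43ms outcome=S: state=CLOSED
  event#17 t=45ms outcome=F: state=CLOSED
  event#18 t=47ms outcome=F: state=CLOSED
  event#19 t=48ms outcome=S: state=CLOSED
  event#20 t=51ms outcome=F: state=CLOSED

Answer: CCCCCCOOOCCCCCCCCCCC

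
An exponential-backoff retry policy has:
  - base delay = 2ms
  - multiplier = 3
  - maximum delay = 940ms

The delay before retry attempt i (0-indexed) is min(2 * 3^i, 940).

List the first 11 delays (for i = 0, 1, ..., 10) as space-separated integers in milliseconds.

Answer: 2 6 18 54 162 486 940 940 940 940 940

Derivation:
Computing each delay:
  i=0: min(2*3^0, 940) = 2
  i=1: min(2*3^1, 940) = 6
  i=2: min(2*3^2, 940) = 18
  i=3: min(2*3^3, 940) = 54
  i=4: min(2*3^4, 940) = 162
  i=5: min(2*3^5, 940) = 486
  i=6: min(2*3^6, 940) = 940
  i=7: min(2*3^7, 940) = 940
  i=8: min(2*3^8, 940) = 940
  i=9: min(2*3^9, 940) = 940
  i=10: min(2*3^10, 940) = 940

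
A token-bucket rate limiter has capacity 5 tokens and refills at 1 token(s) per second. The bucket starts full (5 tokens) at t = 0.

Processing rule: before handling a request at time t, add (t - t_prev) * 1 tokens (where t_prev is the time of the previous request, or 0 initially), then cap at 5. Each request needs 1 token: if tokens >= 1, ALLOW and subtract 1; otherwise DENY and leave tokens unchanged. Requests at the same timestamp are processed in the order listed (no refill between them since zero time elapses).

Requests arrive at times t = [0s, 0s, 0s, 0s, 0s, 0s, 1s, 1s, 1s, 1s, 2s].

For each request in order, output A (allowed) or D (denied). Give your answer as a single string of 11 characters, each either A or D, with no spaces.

Answer: AAAAADADDDA

Derivation:
Simulating step by step:
  req#1 t=0s: ALLOW
  req#2 t=0s: ALLOW
  req#3 t=0s: ALLOW
  req#4 t=0s: ALLOW
  req#5 t=0s: ALLOW
  req#6 t=0s: DENY
  req#7 t=1s: ALLOW
  req#8 t=1s: DENY
  req#9 t=1s: DENY
  req#10 t=1s: DENY
  req#11 t=2s: ALLOW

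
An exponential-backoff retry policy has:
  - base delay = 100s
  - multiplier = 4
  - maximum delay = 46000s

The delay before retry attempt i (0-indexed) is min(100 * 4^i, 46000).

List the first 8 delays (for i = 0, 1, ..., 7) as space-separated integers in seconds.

Computing each delay:
  i=0: min(100*4^0, 46000) = 100
  i=1: min(100*4^1, 46000) = 400
  i=2: min(100*4^2, 46000) = 1600
  i=3: min(100*4^3, 46000) = 6400
  i=4: min(100*4^4, 46000) = 25600
  i=5: min(100*4^5, 46000) = 46000
  i=6: min(100*4^6, 46000) = 46000
  i=7: min(100*4^7, 46000) = 46000

Answer: 100 400 1600 6400 25600 46000 46000 46000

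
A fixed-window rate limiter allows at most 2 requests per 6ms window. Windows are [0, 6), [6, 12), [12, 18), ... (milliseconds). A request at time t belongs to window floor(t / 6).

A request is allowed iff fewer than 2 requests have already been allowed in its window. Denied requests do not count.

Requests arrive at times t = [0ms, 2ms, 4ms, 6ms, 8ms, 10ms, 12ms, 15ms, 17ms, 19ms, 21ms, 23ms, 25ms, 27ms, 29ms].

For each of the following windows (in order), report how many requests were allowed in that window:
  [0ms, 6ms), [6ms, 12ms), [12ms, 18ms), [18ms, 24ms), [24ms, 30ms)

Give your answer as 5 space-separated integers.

Processing requests:
  req#1 t=0ms (window 0): ALLOW
  req#2 t=2ms (window 0): ALLOW
  req#3 t=4ms (window 0): DENY
  req#4 t=6ms (window 1): ALLOW
  req#5 t=8ms (window 1): ALLOW
  req#6 t=10ms (window 1): DENY
  req#7 t=12ms (window 2): ALLOW
  req#8 t=15ms (window 2): ALLOW
  req#9 t=17ms (window 2): DENY
  req#10 t=19ms (window 3): ALLOW
  req#11 t=21ms (window 3): ALLOW
  req#12 t=23ms (window 3): DENY
  req#13 t=25ms (window 4): ALLOW
  req#14 t=27ms (window 4): ALLOW
  req#15 t=29ms (window 4): DENY

Allowed counts by window: 2 2 2 2 2

Answer: 2 2 2 2 2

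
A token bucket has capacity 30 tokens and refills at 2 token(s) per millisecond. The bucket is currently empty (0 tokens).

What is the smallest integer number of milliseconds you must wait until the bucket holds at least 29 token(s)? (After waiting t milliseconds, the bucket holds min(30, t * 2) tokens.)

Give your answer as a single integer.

Answer: 15

Derivation:
Need t * 2 >= 29, so t >= 29/2.
Smallest integer t = ceil(29/2) = 15.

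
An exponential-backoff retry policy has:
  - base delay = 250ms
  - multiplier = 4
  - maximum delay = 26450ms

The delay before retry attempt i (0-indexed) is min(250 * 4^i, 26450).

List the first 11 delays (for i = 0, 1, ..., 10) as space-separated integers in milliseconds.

Answer: 250 1000 4000 16000 26450 26450 26450 26450 26450 26450 26450

Derivation:
Computing each delay:
  i=0: min(250*4^0, 26450) = 250
  i=1: min(250*4^1, 26450) = 1000
  i=2: min(250*4^2, 26450) = 4000
  i=3: min(250*4^3, 26450) = 16000
  i=4: min(250*4^4, 26450) = 26450
  i=5: min(250*4^5, 26450) = 26450
  i=6: min(250*4^6, 26450) = 26450
  i=7: min(250*4^7, 26450) = 26450
  i=8: min(250*4^8, 26450) = 26450
  i=9: min(250*4^9, 26450) = 26450
  i=10: min(250*4^10, 26450) = 26450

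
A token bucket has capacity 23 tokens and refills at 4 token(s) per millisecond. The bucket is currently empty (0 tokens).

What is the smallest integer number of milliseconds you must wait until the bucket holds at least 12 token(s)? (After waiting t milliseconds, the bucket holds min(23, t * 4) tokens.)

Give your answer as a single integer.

Need t * 4 >= 12, so t >= 12/4.
Smallest integer t = ceil(12/4) = 3.

Answer: 3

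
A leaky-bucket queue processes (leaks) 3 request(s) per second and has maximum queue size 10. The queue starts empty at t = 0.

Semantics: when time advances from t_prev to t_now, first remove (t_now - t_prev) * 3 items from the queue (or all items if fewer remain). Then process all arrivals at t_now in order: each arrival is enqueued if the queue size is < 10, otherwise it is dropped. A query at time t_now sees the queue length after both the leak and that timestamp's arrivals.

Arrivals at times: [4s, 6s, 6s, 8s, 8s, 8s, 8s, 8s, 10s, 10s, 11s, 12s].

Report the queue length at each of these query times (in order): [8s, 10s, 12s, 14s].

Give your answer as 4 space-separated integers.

Answer: 5 2 1 0

Derivation:
Queue lengths at query times:
  query t=8s: backlog = 5
  query t=10s: backlog = 2
  query t=12s: backlog = 1
  query t=14s: backlog = 0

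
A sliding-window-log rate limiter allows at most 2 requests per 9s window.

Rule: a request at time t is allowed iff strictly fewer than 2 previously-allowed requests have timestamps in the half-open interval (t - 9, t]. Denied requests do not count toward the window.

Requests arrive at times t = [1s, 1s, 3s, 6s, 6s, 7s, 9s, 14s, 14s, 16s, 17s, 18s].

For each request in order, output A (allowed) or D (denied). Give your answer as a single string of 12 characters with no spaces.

Tracking allowed requests in the window:
  req#1 t=1s: ALLOW
  req#2 t=1s: ALLOW
  req#3 t=3s: DENY
  req#4 t=6s: DENY
  req#5 t=6s: DENY
  req#6 t=7s: DENY
  req#7 t=9s: DENY
  req#8 t=14s: ALLOW
  req#9 t=14s: ALLOW
  req#10 t=16s: DENY
  req#11 t=17s: DENY
  req#12 t=18s: DENY

Answer: AADDDDDAADDD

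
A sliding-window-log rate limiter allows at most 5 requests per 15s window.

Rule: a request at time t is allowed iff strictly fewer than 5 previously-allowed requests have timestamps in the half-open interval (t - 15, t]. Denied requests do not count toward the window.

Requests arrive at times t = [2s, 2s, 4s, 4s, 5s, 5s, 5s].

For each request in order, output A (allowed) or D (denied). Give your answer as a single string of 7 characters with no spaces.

Tracking allowed requests in the window:
  req#1 t=2s: ALLOW
  req#2 t=2s: ALLOW
  req#3 t=4s: ALLOW
  req#4 t=4s: ALLOW
  req#5 t=5s: ALLOW
  req#6 t=5s: DENY
  req#7 t=5s: DENY

Answer: AAAAADD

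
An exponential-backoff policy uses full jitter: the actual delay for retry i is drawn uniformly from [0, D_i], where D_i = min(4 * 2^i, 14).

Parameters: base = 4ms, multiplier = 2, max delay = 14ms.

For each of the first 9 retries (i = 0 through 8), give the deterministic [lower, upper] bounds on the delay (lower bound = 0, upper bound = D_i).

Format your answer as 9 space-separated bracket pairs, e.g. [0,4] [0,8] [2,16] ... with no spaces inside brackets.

Computing bounds per retry:
  i=0: D_i=min(4*2^0,14)=4, bounds=[0,4]
  i=1: D_i=min(4*2^1,14)=8, bounds=[0,8]
  i=2: D_i=min(4*2^2,14)=14, bounds=[0,14]
  i=3: D_i=min(4*2^3,14)=14, bounds=[0,14]
  i=4: D_i=min(4*2^4,14)=14, bounds=[0,14]
  i=5: D_i=min(4*2^5,14)=14, bounds=[0,14]
  i=6: D_i=min(4*2^6,14)=14, bounds=[0,14]
  i=7: D_i=min(4*2^7,14)=14, bounds=[0,14]
  i=8: D_i=min(4*2^8,14)=14, bounds=[0,14]

Answer: [0,4] [0,8] [0,14] [0,14] [0,14] [0,14] [0,14] [0,14] [0,14]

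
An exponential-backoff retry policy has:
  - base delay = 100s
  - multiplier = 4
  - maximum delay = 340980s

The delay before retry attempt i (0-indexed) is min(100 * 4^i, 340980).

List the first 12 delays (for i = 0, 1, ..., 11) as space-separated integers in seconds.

Computing each delay:
  i=0: min(100*4^0, 340980) = 100
  i=1: min(100*4^1, 340980) = 400
  i=2: min(100*4^2, 340980) = 1600
  i=3: min(100*4^3, 340980) = 6400
  i=4: min(100*4^4, 340980) = 25600
  i=5: min(100*4^5, 340980) = 102400
  i=6: min(100*4^6, 340980) = 340980
  i=7: min(100*4^7, 340980) = 340980
  i=8: min(100*4^8, 340980) = 340980
  i=9: min(100*4^9, 340980) = 340980
  i=10: min(100*4^10, 340980) = 340980
  i=11: min(100*4^11, 340980) = 340980

Answer: 100 400 1600 6400 25600 102400 340980 340980 340980 340980 340980 340980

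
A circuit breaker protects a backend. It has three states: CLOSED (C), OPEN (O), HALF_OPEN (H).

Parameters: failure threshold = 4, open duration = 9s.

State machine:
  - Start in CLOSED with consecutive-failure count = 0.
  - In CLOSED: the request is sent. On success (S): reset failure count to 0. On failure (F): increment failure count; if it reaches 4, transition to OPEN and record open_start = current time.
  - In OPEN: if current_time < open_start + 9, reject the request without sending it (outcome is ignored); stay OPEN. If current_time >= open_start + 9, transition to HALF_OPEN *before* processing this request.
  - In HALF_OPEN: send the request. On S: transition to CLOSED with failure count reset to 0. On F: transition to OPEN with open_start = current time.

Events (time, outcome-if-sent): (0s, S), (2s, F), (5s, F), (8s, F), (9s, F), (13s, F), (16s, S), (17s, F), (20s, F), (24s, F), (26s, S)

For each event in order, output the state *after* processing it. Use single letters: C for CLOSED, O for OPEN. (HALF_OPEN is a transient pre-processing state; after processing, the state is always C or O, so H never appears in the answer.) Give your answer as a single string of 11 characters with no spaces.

Answer: CCCCOOOOOOO

Derivation:
State after each event:
  event#1 t=0s outcome=S: state=CLOSED
  event#2 t=2s outcome=F: state=CLOSED
  event#3 t=5s outcome=F: state=CLOSED
  event#4 t=8s outcome=F: state=CLOSED
  event#5 t=9s outcome=F: state=OPEN
  event#6 t=13s outcome=F: state=OPEN
  event#7 t=16s outcome=S: state=OPEN
  event#8 t=17s outcome=F: state=OPEN
  event#9 t=20s outcome=F: state=OPEN
  event#10 t=24s outcome=F: state=OPEN
  event#11 t=26s outcome=S: state=OPEN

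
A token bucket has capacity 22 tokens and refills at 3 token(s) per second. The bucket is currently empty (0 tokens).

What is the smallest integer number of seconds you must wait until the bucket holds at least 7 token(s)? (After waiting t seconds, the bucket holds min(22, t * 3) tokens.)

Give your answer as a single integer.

Answer: 3

Derivation:
Need t * 3 >= 7, so t >= 7/3.
Smallest integer t = ceil(7/3) = 3.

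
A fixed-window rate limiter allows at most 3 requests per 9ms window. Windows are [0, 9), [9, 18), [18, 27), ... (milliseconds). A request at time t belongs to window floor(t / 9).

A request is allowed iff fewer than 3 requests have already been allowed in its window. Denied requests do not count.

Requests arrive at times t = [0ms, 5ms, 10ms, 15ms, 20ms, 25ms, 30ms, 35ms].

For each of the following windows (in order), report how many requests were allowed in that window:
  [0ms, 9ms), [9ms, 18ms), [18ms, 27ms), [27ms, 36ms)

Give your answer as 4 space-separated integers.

Processing requests:
  req#1 t=0ms (window 0): ALLOW
  req#2 t=5ms (window 0): ALLOW
  req#3 t=10ms (window 1): ALLOW
  req#4 t=15ms (window 1): ALLOW
  req#5 t=20ms (window 2): ALLOW
  req#6 t=25ms (window 2): ALLOW
  req#7 t=30ms (window 3): ALLOW
  req#8 t=35ms (window 3): ALLOW

Allowed counts by window: 2 2 2 2

Answer: 2 2 2 2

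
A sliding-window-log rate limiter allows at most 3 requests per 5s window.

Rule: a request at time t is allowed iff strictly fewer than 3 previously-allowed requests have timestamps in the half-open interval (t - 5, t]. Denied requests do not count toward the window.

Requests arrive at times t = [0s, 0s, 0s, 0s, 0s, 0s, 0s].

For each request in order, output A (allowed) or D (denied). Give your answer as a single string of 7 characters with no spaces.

Tracking allowed requests in the window:
  req#1 t=0s: ALLOW
  req#2 t=0s: ALLOW
  req#3 t=0s: ALLOW
  req#4 t=0s: DENY
  req#5 t=0s: DENY
  req#6 t=0s: DENY
  req#7 t=0s: DENY

Answer: AAADDDD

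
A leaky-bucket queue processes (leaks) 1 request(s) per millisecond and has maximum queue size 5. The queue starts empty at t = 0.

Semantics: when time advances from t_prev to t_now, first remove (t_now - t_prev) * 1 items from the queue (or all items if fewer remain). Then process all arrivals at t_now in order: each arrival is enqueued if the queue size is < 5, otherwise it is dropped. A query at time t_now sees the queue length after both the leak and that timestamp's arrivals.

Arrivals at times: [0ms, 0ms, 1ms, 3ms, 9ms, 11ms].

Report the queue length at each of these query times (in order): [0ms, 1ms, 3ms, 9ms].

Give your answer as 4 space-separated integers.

Answer: 2 2 1 1

Derivation:
Queue lengths at query times:
  query t=0ms: backlog = 2
  query t=1ms: backlog = 2
  query t=3ms: backlog = 1
  query t=9ms: backlog = 1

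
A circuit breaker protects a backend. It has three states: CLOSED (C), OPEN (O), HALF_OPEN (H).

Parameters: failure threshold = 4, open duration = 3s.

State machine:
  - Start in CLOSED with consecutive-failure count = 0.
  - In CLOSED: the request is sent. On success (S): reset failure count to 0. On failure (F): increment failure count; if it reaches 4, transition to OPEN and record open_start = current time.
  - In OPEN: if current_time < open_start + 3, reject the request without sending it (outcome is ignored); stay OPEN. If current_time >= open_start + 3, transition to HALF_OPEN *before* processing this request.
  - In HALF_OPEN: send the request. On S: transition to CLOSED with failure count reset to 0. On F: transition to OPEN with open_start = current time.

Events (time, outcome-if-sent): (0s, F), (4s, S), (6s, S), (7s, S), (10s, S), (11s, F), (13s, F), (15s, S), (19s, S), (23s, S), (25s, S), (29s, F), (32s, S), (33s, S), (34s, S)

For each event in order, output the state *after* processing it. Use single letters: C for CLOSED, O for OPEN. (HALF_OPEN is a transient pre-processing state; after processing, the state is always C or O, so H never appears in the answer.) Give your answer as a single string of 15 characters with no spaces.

State after each event:
  event#1 t=0s outcome=F: state=CLOSED
  event#2 t=4s outcome=S: state=CLOSED
  event#3 t=6s outcome=S: state=CLOSED
  event#4 t=7s outcome=S: state=CLOSED
  event#5 t=10s outcome=S: state=CLOSED
  event#6 t=11s outcome=F: state=CLOSED
  event#7 t=13s outcome=F: state=CLOSED
  event#8 t=15s outcome=S: state=CLOSED
  event#9 t=19s outcome=S: state=CLOSED
  event#10 t=23s outcome=S: state=CLOSED
  event#11 t=25s outcome=S: state=CLOSED
  event#12 t=29s outcome=F: state=CLOSED
  event#13 t=32s outcome=S: state=CLOSED
  event#14 t=33s outcome=S: state=CLOSED
  event#15 t=34s outcome=S: state=CLOSED

Answer: CCCCCCCCCCCCCCC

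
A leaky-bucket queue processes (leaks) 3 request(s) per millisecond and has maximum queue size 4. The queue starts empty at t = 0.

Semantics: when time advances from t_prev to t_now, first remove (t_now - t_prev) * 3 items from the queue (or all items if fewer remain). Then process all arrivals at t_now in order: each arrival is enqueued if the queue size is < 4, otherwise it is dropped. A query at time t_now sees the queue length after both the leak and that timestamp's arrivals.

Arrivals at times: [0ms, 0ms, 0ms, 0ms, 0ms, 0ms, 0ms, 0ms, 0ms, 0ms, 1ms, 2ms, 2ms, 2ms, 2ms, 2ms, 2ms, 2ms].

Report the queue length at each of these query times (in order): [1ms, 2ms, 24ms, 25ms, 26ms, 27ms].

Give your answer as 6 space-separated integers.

Queue lengths at query times:
  query t=1ms: backlog = 2
  query t=2ms: backlog = 4
  query t=24ms: backlog = 0
  query t=25ms: backlog = 0
  query t=26ms: backlog = 0
  query t=27ms: backlog = 0

Answer: 2 4 0 0 0 0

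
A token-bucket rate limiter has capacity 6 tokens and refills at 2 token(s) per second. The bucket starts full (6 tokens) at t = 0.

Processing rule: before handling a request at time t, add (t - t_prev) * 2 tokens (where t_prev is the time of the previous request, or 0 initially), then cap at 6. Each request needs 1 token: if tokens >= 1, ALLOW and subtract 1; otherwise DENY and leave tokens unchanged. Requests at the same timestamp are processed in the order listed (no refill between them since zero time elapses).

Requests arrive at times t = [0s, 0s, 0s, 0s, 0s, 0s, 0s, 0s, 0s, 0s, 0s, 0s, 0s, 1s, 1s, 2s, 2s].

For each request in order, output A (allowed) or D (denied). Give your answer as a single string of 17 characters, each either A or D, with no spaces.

Simulating step by step:
  req#1 t=0s: ALLOW
  req#2 t=0s: ALLOW
  req#3 t=0s: ALLOW
  req#4 t=0s: ALLOW
  req#5 t=0s: ALLOW
  req#6 t=0s: ALLOW
  req#7 t=0s: DENY
  req#8 t=0s: DENY
  req#9 t=0s: DENY
  req#10 t=0s: DENY
  req#11 t=0s: DENY
  req#12 t=0s: DENY
  req#13 t=0s: DENY
  req#14 t=1s: ALLOW
  req#15 t=1s: ALLOW
  req#16 t=2s: ALLOW
  req#17 t=2s: ALLOW

Answer: AAAAAADDDDDDDAAAA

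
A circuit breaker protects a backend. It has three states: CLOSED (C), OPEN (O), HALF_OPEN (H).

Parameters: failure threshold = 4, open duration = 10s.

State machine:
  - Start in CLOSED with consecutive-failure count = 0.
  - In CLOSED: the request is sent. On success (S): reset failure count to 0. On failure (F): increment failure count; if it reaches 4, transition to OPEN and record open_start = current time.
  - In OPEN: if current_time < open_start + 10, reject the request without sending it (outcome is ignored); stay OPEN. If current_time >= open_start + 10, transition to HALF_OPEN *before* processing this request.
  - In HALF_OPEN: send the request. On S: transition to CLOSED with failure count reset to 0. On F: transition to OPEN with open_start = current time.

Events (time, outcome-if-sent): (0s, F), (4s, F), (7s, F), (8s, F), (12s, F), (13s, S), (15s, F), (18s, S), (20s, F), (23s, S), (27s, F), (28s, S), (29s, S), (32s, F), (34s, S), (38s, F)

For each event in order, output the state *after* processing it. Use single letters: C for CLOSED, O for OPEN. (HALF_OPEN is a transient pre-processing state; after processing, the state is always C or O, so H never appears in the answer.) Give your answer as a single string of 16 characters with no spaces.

Answer: CCCOOOOCCCCCCCCC

Derivation:
State after each event:
  event#1 t=0s outcome=F: state=CLOSED
  event#2 t=4s outcome=F: state=CLOSED
  event#3 t=7s outcome=F: state=CLOSED
  event#4 t=8s outcome=F: state=OPEN
  event#5 t=12s outcome=F: state=OPEN
  event#6 t=13s outcome=S: state=OPEN
  event#7 t=15s outcome=F: state=OPEN
  event#8 t=18s outcome=S: state=CLOSED
  event#9 t=20s outcome=F: state=CLOSED
  event#10 t=23s outcome=S: state=CLOSED
  event#11 t=27s outcome=F: state=CLOSED
  event#12 t=28s outcome=S: state=CLOSED
  event#13 t=29s outcome=S: state=CLOSED
  event#14 t=32s outcome=F: state=CLOSED
  event#15 t=34s outcome=S: state=CLOSED
  event#16 t=38s outcome=F: state=CLOSED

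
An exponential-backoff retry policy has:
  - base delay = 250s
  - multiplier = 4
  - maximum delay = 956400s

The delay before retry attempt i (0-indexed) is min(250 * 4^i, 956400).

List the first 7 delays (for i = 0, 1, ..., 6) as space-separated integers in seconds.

Answer: 250 1000 4000 16000 64000 256000 956400

Derivation:
Computing each delay:
  i=0: min(250*4^0, 956400) = 250
  i=1: min(250*4^1, 956400) = 1000
  i=2: min(250*4^2, 956400) = 4000
  i=3: min(250*4^3, 956400) = 16000
  i=4: min(250*4^4, 956400) = 64000
  i=5: min(250*4^5, 956400) = 256000
  i=6: min(250*4^6, 956400) = 956400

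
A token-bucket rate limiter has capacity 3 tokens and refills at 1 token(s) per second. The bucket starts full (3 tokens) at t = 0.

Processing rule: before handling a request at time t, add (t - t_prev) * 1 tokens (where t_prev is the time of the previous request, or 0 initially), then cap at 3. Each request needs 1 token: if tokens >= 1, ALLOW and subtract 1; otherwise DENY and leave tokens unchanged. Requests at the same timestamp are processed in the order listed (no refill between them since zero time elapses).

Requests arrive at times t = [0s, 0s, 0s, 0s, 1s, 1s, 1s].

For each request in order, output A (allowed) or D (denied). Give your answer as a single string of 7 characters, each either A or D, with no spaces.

Answer: AAADADD

Derivation:
Simulating step by step:
  req#1 t=0s: ALLOW
  req#2 t=0s: ALLOW
  req#3 t=0s: ALLOW
  req#4 t=0s: DENY
  req#5 t=1s: ALLOW
  req#6 t=1s: DENY
  req#7 t=1s: DENY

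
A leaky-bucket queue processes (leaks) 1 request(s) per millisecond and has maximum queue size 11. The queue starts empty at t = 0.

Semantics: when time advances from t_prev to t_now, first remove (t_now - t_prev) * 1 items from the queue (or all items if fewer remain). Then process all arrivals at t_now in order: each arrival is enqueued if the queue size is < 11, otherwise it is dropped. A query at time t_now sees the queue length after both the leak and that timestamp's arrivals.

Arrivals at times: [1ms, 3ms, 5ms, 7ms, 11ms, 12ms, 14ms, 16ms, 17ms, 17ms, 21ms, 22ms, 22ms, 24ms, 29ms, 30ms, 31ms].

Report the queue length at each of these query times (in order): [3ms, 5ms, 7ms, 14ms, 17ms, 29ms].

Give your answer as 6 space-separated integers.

Queue lengths at query times:
  query t=3ms: backlog = 1
  query t=5ms: backlog = 1
  query t=7ms: backlog = 1
  query t=14ms: backlog = 1
  query t=17ms: backlog = 2
  query t=29ms: backlog = 1

Answer: 1 1 1 1 2 1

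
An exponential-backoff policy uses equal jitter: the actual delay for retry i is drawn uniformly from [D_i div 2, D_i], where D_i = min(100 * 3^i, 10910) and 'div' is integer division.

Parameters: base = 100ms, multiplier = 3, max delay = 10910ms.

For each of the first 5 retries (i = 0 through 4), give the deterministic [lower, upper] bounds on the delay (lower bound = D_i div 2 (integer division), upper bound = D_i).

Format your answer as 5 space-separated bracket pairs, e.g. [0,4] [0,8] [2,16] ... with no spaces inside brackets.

Answer: [50,100] [150,300] [450,900] [1350,2700] [4050,8100]

Derivation:
Computing bounds per retry:
  i=0: D_i=min(100*3^0,10910)=100, bounds=[50,100]
  i=1: D_i=min(100*3^1,10910)=300, bounds=[150,300]
  i=2: D_i=min(100*3^2,10910)=900, bounds=[450,900]
  i=3: D_i=min(100*3^3,10910)=2700, bounds=[1350,2700]
  i=4: D_i=min(100*3^4,10910)=8100, bounds=[4050,8100]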